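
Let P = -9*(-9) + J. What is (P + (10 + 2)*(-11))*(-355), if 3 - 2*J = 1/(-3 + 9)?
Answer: 211225/12 ≈ 17602.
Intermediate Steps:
J = 17/12 (J = 3/2 - 1/(2*(-3 + 9)) = 3/2 - ½/6 = 3/2 - ½*⅙ = 3/2 - 1/12 = 17/12 ≈ 1.4167)
P = 989/12 (P = -9*(-9) + 17/12 = 81 + 17/12 = 989/12 ≈ 82.417)
(P + (10 + 2)*(-11))*(-355) = (989/12 + (10 + 2)*(-11))*(-355) = (989/12 + 12*(-11))*(-355) = (989/12 - 132)*(-355) = -595/12*(-355) = 211225/12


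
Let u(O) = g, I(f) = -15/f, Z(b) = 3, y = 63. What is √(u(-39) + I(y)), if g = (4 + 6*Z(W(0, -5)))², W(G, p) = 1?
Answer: √213339/21 ≈ 21.995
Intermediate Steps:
g = 484 (g = (4 + 6*3)² = (4 + 18)² = 22² = 484)
u(O) = 484
√(u(-39) + I(y)) = √(484 - 15/63) = √(484 - 15*1/63) = √(484 - 5/21) = √(10159/21) = √213339/21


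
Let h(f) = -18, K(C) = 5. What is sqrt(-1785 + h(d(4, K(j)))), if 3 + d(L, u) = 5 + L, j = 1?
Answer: I*sqrt(1803) ≈ 42.462*I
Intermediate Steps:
d(L, u) = 2 + L (d(L, u) = -3 + (5 + L) = 2 + L)
sqrt(-1785 + h(d(4, K(j)))) = sqrt(-1785 - 18) = sqrt(-1803) = I*sqrt(1803)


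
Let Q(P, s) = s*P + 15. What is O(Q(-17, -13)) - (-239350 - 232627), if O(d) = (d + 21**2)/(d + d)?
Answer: 222773821/472 ≈ 4.7198e+5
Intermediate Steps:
Q(P, s) = 15 + P*s (Q(P, s) = P*s + 15 = 15 + P*s)
O(d) = (441 + d)/(2*d) (O(d) = (d + 441)/((2*d)) = (441 + d)*(1/(2*d)) = (441 + d)/(2*d))
O(Q(-17, -13)) - (-239350 - 232627) = (441 + (15 - 17*(-13)))/(2*(15 - 17*(-13))) - (-239350 - 232627) = (441 + (15 + 221))/(2*(15 + 221)) - 1*(-471977) = (1/2)*(441 + 236)/236 + 471977 = (1/2)*(1/236)*677 + 471977 = 677/472 + 471977 = 222773821/472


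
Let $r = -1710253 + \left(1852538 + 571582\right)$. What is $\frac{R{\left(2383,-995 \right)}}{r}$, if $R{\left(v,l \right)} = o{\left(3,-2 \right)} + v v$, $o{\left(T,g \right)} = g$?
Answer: $\frac{811241}{101981} \approx 7.9548$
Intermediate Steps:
$R{\left(v,l \right)} = -2 + v^{2}$ ($R{\left(v,l \right)} = -2 + v v = -2 + v^{2}$)
$r = 713867$ ($r = -1710253 + 2424120 = 713867$)
$\frac{R{\left(2383,-995 \right)}}{r} = \frac{-2 + 2383^{2}}{713867} = \left(-2 + 5678689\right) \frac{1}{713867} = 5678687 \cdot \frac{1}{713867} = \frac{811241}{101981}$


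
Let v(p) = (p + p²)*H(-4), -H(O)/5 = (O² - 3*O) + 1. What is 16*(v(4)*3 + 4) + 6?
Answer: -139130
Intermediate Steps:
H(O) = -5 - 5*O² + 15*O (H(O) = -5*((O² - 3*O) + 1) = -5*(1 + O² - 3*O) = -5 - 5*O² + 15*O)
v(p) = -145*p - 145*p² (v(p) = (p + p²)*(-5 - 5*(-4)² + 15*(-4)) = (p + p²)*(-5 - 5*16 - 60) = (p + p²)*(-5 - 80 - 60) = (p + p²)*(-145) = -145*p - 145*p²)
16*(v(4)*3 + 4) + 6 = 16*(-145*4*(1 + 4)*3 + 4) + 6 = 16*(-145*4*5*3 + 4) + 6 = 16*(-2900*3 + 4) + 6 = 16*(-8700 + 4) + 6 = 16*(-8696) + 6 = -139136 + 6 = -139130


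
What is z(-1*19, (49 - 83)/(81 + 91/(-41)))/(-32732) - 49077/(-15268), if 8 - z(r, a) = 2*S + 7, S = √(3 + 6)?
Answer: 100404044/31234511 ≈ 3.2145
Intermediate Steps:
S = 3 (S = √9 = 3)
z(r, a) = -5 (z(r, a) = 8 - (2*3 + 7) = 8 - (6 + 7) = 8 - 1*13 = 8 - 13 = -5)
z(-1*19, (49 - 83)/(81 + 91/(-41)))/(-32732) - 49077/(-15268) = -5/(-32732) - 49077/(-15268) = -5*(-1/32732) - 49077*(-1/15268) = 5/32732 + 49077/15268 = 100404044/31234511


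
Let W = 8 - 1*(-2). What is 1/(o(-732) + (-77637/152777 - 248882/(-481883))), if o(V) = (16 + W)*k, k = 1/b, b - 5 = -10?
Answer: -368103195455/1911079142151 ≈ -0.19262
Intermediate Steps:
b = -5 (b = 5 - 10 = -5)
W = 10 (W = 8 + 2 = 10)
k = -⅕ (k = 1/(-5) = -⅕ ≈ -0.20000)
o(V) = -26/5 (o(V) = (16 + 10)*(-⅕) = 26*(-⅕) = -26/5)
1/(o(-732) + (-77637/152777 - 248882/(-481883))) = 1/(-26/5 + (-77637/152777 - 248882/(-481883))) = 1/(-26/5 + (-77637*1/152777 - 248882*(-1/481883))) = 1/(-26/5 + (-77637/152777 + 248882/481883)) = 1/(-26/5 + 611494843/73620639091) = 1/(-1911079142151/368103195455) = -368103195455/1911079142151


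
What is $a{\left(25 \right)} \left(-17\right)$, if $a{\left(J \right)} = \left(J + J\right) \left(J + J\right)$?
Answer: $-42500$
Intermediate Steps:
$a{\left(J \right)} = 4 J^{2}$ ($a{\left(J \right)} = 2 J 2 J = 4 J^{2}$)
$a{\left(25 \right)} \left(-17\right) = 4 \cdot 25^{2} \left(-17\right) = 4 \cdot 625 \left(-17\right) = 2500 \left(-17\right) = -42500$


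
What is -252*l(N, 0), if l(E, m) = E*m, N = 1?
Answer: 0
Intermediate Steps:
-252*l(N, 0) = -252*0 = 0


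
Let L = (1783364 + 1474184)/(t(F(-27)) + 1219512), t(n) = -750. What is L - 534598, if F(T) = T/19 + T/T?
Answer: -325772235064/609381 ≈ -5.3460e+5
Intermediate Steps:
F(T) = 1 + T/19 (F(T) = T*(1/19) + 1 = T/19 + 1 = 1 + T/19)
L = 1628774/609381 (L = (1783364 + 1474184)/(-750 + 1219512) = 3257548/1218762 = 3257548*(1/1218762) = 1628774/609381 ≈ 2.6728)
L - 534598 = 1628774/609381 - 534598 = -325772235064/609381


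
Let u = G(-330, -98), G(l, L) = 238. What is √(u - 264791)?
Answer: I*√264553 ≈ 514.35*I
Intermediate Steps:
u = 238
√(u - 264791) = √(238 - 264791) = √(-264553) = I*√264553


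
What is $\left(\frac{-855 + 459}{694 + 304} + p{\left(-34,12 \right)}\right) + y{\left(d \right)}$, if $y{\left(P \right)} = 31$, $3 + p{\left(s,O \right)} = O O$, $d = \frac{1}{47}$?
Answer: $\frac{85630}{499} \approx 171.6$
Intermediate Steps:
$d = \frac{1}{47} \approx 0.021277$
$p{\left(s,O \right)} = -3 + O^{2}$ ($p{\left(s,O \right)} = -3 + O O = -3 + O^{2}$)
$\left(\frac{-855 + 459}{694 + 304} + p{\left(-34,12 \right)}\right) + y{\left(d \right)} = \left(\frac{-855 + 459}{694 + 304} - \left(3 - 12^{2}\right)\right) + 31 = \left(- \frac{396}{998} + \left(-3 + 144\right)\right) + 31 = \left(\left(-396\right) \frac{1}{998} + 141\right) + 31 = \left(- \frac{198}{499} + 141\right) + 31 = \frac{70161}{499} + 31 = \frac{85630}{499}$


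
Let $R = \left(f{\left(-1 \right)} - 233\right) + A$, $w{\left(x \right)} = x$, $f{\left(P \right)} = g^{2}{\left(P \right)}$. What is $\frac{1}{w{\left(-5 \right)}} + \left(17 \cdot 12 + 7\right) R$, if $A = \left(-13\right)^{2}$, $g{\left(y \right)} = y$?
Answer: $- \frac{66466}{5} \approx -13293.0$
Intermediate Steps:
$A = 169$
$f{\left(P \right)} = P^{2}$
$R = -63$ ($R = \left(\left(-1\right)^{2} - 233\right) + 169 = \left(1 - 233\right) + 169 = -232 + 169 = -63$)
$\frac{1}{w{\left(-5 \right)}} + \left(17 \cdot 12 + 7\right) R = \frac{1}{-5} + \left(17 \cdot 12 + 7\right) \left(-63\right) = - \frac{1}{5} + \left(204 + 7\right) \left(-63\right) = - \frac{1}{5} + 211 \left(-63\right) = - \frac{1}{5} - 13293 = - \frac{66466}{5}$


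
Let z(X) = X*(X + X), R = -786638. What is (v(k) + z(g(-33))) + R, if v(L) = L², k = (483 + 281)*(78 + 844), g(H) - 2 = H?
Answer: 496189845748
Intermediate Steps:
g(H) = 2 + H
k = 704408 (k = 764*922 = 704408)
z(X) = 2*X² (z(X) = X*(2*X) = 2*X²)
(v(k) + z(g(-33))) + R = (704408² + 2*(2 - 33)²) - 786638 = (496190630464 + 2*(-31)²) - 786638 = (496190630464 + 2*961) - 786638 = (496190630464 + 1922) - 786638 = 496190632386 - 786638 = 496189845748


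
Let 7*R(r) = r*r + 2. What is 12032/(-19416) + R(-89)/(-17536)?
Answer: -203848129/297919104 ≈ -0.68424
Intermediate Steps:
R(r) = 2/7 + r²/7 (R(r) = (r*r + 2)/7 = (r² + 2)/7 = (2 + r²)/7 = 2/7 + r²/7)
12032/(-19416) + R(-89)/(-17536) = 12032/(-19416) + (2/7 + (⅐)*(-89)²)/(-17536) = 12032*(-1/19416) + (2/7 + (⅐)*7921)*(-1/17536) = -1504/2427 + (2/7 + 7921/7)*(-1/17536) = -1504/2427 + (7923/7)*(-1/17536) = -1504/2427 - 7923/122752 = -203848129/297919104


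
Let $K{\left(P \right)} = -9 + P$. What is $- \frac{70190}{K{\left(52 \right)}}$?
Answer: $- \frac{70190}{43} \approx -1632.3$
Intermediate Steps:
$- \frac{70190}{K{\left(52 \right)}} = - \frac{70190}{-9 + 52} = - \frac{70190}{43}$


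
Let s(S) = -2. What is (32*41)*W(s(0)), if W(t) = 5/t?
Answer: -3280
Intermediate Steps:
(32*41)*W(s(0)) = (32*41)*(5/(-2)) = 1312*(5*(-½)) = 1312*(-5/2) = -3280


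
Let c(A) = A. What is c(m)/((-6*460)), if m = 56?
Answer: -7/345 ≈ -0.020290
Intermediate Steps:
c(m)/((-6*460)) = 56/((-6*460)) = 56/(-2760) = 56*(-1/2760) = -7/345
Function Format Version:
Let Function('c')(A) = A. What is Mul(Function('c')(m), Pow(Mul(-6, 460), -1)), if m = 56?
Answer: Rational(-7, 345) ≈ -0.020290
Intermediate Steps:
Mul(Function('c')(m), Pow(Mul(-6, 460), -1)) = Mul(56, Pow(Mul(-6, 460), -1)) = Mul(56, Pow(-2760, -1)) = Mul(56, Rational(-1, 2760)) = Rational(-7, 345)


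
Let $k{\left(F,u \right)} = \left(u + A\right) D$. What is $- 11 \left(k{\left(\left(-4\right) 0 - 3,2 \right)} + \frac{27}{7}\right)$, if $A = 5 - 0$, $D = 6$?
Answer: $- \frac{3531}{7} \approx -504.43$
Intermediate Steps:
$A = 5$ ($A = 5 + 0 = 5$)
$k{\left(F,u \right)} = 30 + 6 u$ ($k{\left(F,u \right)} = \left(u + 5\right) 6 = \left(5 + u\right) 6 = 30 + 6 u$)
$- 11 \left(k{\left(\left(-4\right) 0 - 3,2 \right)} + \frac{27}{7}\right) = - 11 \left(\left(30 + 6 \cdot 2\right) + \frac{27}{7}\right) = - 11 \left(\left(30 + 12\right) + 27 \cdot \frac{1}{7}\right) = - 11 \left(42 + \frac{27}{7}\right) = \left(-11\right) \frac{321}{7} = - \frac{3531}{7}$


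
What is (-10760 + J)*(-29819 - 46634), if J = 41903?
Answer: -2380975779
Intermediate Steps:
(-10760 + J)*(-29819 - 46634) = (-10760 + 41903)*(-29819 - 46634) = 31143*(-76453) = -2380975779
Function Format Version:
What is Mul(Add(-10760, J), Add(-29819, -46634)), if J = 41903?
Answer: -2380975779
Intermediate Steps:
Mul(Add(-10760, J), Add(-29819, -46634)) = Mul(Add(-10760, 41903), Add(-29819, -46634)) = Mul(31143, -76453) = -2380975779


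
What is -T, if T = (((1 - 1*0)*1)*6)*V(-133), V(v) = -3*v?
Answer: -2394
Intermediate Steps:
T = 2394 (T = (((1 - 1*0)*1)*6)*(-3*(-133)) = (((1 + 0)*1)*6)*399 = ((1*1)*6)*399 = (1*6)*399 = 6*399 = 2394)
-T = -1*2394 = -2394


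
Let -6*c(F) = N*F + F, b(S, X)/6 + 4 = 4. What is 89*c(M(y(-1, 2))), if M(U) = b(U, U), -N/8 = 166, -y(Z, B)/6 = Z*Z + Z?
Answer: 0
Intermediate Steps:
b(S, X) = 0 (b(S, X) = -24 + 6*4 = -24 + 24 = 0)
y(Z, B) = -6*Z - 6*Z**2 (y(Z, B) = -6*(Z*Z + Z) = -6*(Z**2 + Z) = -6*(Z + Z**2) = -6*Z - 6*Z**2)
N = -1328 (N = -8*166 = -1328)
M(U) = 0
c(F) = 1327*F/6 (c(F) = -(-1328*F + F)/6 = -(-1327)*F/6 = 1327*F/6)
89*c(M(y(-1, 2))) = 89*((1327/6)*0) = 89*0 = 0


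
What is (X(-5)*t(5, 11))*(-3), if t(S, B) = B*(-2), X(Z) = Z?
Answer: -330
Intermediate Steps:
t(S, B) = -2*B
(X(-5)*t(5, 11))*(-3) = -(-10)*11*(-3) = -5*(-22)*(-3) = 110*(-3) = -330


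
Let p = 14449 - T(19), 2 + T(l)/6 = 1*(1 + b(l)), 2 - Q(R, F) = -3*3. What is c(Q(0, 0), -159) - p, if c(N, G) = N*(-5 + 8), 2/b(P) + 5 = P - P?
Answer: -72122/5 ≈ -14424.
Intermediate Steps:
b(P) = -2/5 (b(P) = 2/(-5 + (P - P)) = 2/(-5 + 0) = 2/(-5) = 2*(-1/5) = -2/5)
Q(R, F) = 11 (Q(R, F) = 2 - (-3)*3 = 2 - 1*(-9) = 2 + 9 = 11)
T(l) = -42/5 (T(l) = -12 + 6*(1*(1 - 2/5)) = -12 + 6*(1*(3/5)) = -12 + 6*(3/5) = -12 + 18/5 = -42/5)
c(N, G) = 3*N (c(N, G) = N*3 = 3*N)
p = 72287/5 (p = 14449 - 1*(-42/5) = 14449 + 42/5 = 72287/5 ≈ 14457.)
c(Q(0, 0), -159) - p = 3*11 - 1*72287/5 = 33 - 72287/5 = -72122/5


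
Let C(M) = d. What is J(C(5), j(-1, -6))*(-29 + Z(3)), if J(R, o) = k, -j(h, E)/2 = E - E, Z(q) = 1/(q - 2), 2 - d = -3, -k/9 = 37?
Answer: 9324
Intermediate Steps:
k = -333 (k = -9*37 = -333)
d = 5 (d = 2 - 1*(-3) = 2 + 3 = 5)
Z(q) = 1/(-2 + q)
C(M) = 5
j(h, E) = 0 (j(h, E) = -2*(E - E) = -2*0 = 0)
J(R, o) = -333
J(C(5), j(-1, -6))*(-29 + Z(3)) = -333*(-29 + 1/(-2 + 3)) = -333*(-29 + 1/1) = -333*(-29 + 1) = -333*(-28) = 9324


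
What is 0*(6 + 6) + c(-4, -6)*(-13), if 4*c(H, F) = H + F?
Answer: 65/2 ≈ 32.500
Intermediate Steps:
c(H, F) = F/4 + H/4 (c(H, F) = (H + F)/4 = (F + H)/4 = F/4 + H/4)
0*(6 + 6) + c(-4, -6)*(-13) = 0*(6 + 6) + ((¼)*(-6) + (¼)*(-4))*(-13) = 0*12 + (-3/2 - 1)*(-13) = 0 - 5/2*(-13) = 0 + 65/2 = 65/2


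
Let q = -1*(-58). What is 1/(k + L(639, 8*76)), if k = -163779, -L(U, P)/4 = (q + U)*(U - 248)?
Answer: -1/1253887 ≈ -7.9752e-7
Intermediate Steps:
q = 58
L(U, P) = -4*(-248 + U)*(58 + U) (L(U, P) = -4*(58 + U)*(U - 248) = -4*(58 + U)*(-248 + U) = -4*(-248 + U)*(58 + U))
1/(k + L(639, 8*76)) = 1/(-163779 + (57536 - 4*639² + 760*639)) = 1/(-163779 + (57536 - 4*408321 + 485640)) = 1/(-163779 + (57536 - 1633284 + 485640)) = 1/(-163779 - 1090108) = 1/(-1253887) = -1/1253887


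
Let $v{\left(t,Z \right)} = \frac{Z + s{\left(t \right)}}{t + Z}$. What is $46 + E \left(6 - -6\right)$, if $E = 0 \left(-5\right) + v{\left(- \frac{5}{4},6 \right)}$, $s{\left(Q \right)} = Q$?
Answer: $58$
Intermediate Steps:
$v{\left(t,Z \right)} = 1$ ($v{\left(t,Z \right)} = \frac{Z + t}{t + Z} = \frac{Z + t}{Z + t} = 1$)
$E = 1$ ($E = 0 \left(-5\right) + 1 = 0 + 1 = 1$)
$46 + E \left(6 - -6\right) = 46 + 1 \left(6 - -6\right) = 46 + 1 \left(6 + 6\right) = 46 + 1 \cdot 12 = 46 + 12 = 58$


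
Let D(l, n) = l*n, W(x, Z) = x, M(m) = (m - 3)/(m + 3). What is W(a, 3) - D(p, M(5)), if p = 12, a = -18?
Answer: -21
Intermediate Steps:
M(m) = (-3 + m)/(3 + m)
W(a, 3) - D(p, M(5)) = -18 - 12*(-3 + 5)/(3 + 5) = -18 - 12*2/8 = -18 - 12*(⅛)*2 = -18 - 12/4 = -18 - 1*3 = -18 - 3 = -21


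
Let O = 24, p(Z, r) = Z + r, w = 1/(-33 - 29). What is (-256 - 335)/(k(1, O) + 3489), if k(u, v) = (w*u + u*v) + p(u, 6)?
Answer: -36642/218239 ≈ -0.16790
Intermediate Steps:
w = -1/62 (w = 1/(-62) = -1/62 ≈ -0.016129)
k(u, v) = 6 + 61*u/62 + u*v (k(u, v) = (-u/62 + u*v) + (u + 6) = (-u/62 + u*v) + (6 + u) = 6 + 61*u/62 + u*v)
(-256 - 335)/(k(1, O) + 3489) = (-256 - 335)/((6 + (61/62)*1 + 1*24) + 3489) = -591/((6 + 61/62 + 24) + 3489) = -591/(1921/62 + 3489) = -591/218239/62 = -591*62/218239 = -36642/218239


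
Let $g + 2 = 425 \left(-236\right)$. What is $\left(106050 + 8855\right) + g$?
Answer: $14603$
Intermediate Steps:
$g = -100302$ ($g = -2 + 425 \left(-236\right) = -2 - 100300 = -100302$)
$\left(106050 + 8855\right) + g = \left(106050 + 8855\right) - 100302 = 114905 - 100302 = 14603$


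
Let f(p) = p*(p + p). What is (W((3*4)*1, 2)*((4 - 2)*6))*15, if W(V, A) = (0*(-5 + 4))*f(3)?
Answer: 0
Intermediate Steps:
f(p) = 2*p² (f(p) = p*(2*p) = 2*p²)
W(V, A) = 0 (W(V, A) = (0*(-5 + 4))*(2*3²) = (0*(-1))*(2*9) = 0*18 = 0)
(W((3*4)*1, 2)*((4 - 2)*6))*15 = (0*((4 - 2)*6))*15 = (0*(2*6))*15 = (0*12)*15 = 0*15 = 0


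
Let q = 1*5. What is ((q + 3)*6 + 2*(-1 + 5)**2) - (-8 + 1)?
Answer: 87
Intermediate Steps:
q = 5
((q + 3)*6 + 2*(-1 + 5)**2) - (-8 + 1) = ((5 + 3)*6 + 2*(-1 + 5)**2) - (-8 + 1) = (8*6 + 2*4**2) - 1*(-7) = (48 + 2*16) + 7 = (48 + 32) + 7 = 80 + 7 = 87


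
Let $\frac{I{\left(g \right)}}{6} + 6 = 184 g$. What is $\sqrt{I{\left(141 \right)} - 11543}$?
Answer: $\sqrt{144085} \approx 379.59$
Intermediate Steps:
$I{\left(g \right)} = -36 + 1104 g$ ($I{\left(g \right)} = -36 + 6 \cdot 184 g = -36 + 1104 g$)
$\sqrt{I{\left(141 \right)} - 11543} = \sqrt{\left(-36 + 1104 \cdot 141\right) - 11543} = \sqrt{\left(-36 + 155664\right) - 11543} = \sqrt{155628 - 11543} = \sqrt{144085}$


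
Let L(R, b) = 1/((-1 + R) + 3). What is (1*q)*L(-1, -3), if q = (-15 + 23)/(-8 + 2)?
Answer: -4/3 ≈ -1.3333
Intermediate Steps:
L(R, b) = 1/(2 + R)
q = -4/3 (q = 8/(-6) = 8*(-⅙) = -4/3 ≈ -1.3333)
(1*q)*L(-1, -3) = (1*(-4/3))/(2 - 1) = -4/3/1 = -4/3*1 = -4/3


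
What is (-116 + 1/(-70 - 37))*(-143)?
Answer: 1775059/107 ≈ 16589.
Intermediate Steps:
(-116 + 1/(-70 - 37))*(-143) = (-116 + 1/(-107))*(-143) = (-116 - 1/107)*(-143) = -12413/107*(-143) = 1775059/107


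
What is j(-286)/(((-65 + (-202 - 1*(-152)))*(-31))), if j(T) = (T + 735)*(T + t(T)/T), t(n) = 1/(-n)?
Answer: -10503751993/291602740 ≈ -36.021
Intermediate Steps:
t(n) = -1/n
j(T) = (735 + T)*(T - 1/T²) (j(T) = (T + 735)*(T + (-1/T)/T) = (735 + T)*(T - 1/T²))
j(-286)/(((-65 + (-202 - 1*(-152)))*(-31))) = ((-735 - 1*(-286) + (-286)³*(735 - 286))/(-286)²)/(((-65 + (-202 - 1*(-152)))*(-31))) = ((-735 + 286 - 23393656*449)/81796)/(((-65 + (-202 + 152))*(-31))) = ((-735 + 286 - 10503751544)/81796)/(((-65 - 50)*(-31))) = ((1/81796)*(-10503751993))/((-115*(-31))) = -10503751993/81796/3565 = -10503751993/81796*1/3565 = -10503751993/291602740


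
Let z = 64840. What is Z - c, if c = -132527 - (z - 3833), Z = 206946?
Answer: 400480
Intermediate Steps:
c = -193534 (c = -132527 - (64840 - 3833) = -132527 - 1*61007 = -132527 - 61007 = -193534)
Z - c = 206946 - 1*(-193534) = 206946 + 193534 = 400480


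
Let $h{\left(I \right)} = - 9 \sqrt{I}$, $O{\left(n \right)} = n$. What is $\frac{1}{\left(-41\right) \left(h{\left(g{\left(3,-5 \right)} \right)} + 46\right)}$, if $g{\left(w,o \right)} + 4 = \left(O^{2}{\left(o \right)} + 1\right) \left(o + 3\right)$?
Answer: $- \frac{23}{136366} - \frac{9 i \sqrt{14}}{136366} \approx -0.00016866 - 0.00024695 i$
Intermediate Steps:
$g{\left(w,o \right)} = -4 + \left(1 + o^{2}\right) \left(3 + o\right)$ ($g{\left(w,o \right)} = -4 + \left(o^{2} + 1\right) \left(o + 3\right) = -4 + \left(1 + o^{2}\right) \left(3 + o\right)$)
$\frac{1}{\left(-41\right) \left(h{\left(g{\left(3,-5 \right)} \right)} + 46\right)} = \frac{1}{\left(-41\right) \left(- 9 \sqrt{-1 - 5 + \left(-5\right)^{3} + 3 \left(-5\right)^{2}} + 46\right)} = \frac{1}{\left(-41\right) \left(- 9 \sqrt{-1 - 5 - 125 + 3 \cdot 25} + 46\right)} = \frac{1}{\left(-41\right) \left(- 9 \sqrt{-1 - 5 - 125 + 75} + 46\right)} = \frac{1}{\left(-41\right) \left(- 9 \sqrt{-56} + 46\right)} = \frac{1}{\left(-41\right) \left(- 9 \cdot 2 i \sqrt{14} + 46\right)} = \frac{1}{\left(-41\right) \left(- 18 i \sqrt{14} + 46\right)} = \frac{1}{\left(-41\right) \left(46 - 18 i \sqrt{14}\right)} = \frac{1}{-1886 + 738 i \sqrt{14}}$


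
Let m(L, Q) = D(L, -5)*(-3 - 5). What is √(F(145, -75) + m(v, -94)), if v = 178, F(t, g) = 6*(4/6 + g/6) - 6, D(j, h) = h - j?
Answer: √1387 ≈ 37.242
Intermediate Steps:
F(t, g) = -2 + g (F(t, g) = 6*(4*(⅙) + g*(⅙)) - 6 = 6*(⅔ + g/6) - 6 = (4 + g) - 6 = -2 + g)
m(L, Q) = 40 + 8*L (m(L, Q) = (-5 - L)*(-3 - 5) = (-5 - L)*(-8) = 40 + 8*L)
√(F(145, -75) + m(v, -94)) = √((-2 - 75) + (40 + 8*178)) = √(-77 + (40 + 1424)) = √(-77 + 1464) = √1387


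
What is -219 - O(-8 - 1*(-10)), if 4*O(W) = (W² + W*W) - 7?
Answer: -877/4 ≈ -219.25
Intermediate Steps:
O(W) = -7/4 + W²/2 (O(W) = ((W² + W*W) - 7)/4 = ((W² + W²) - 7)/4 = (2*W² - 7)/4 = (-7 + 2*W²)/4 = -7/4 + W²/2)
-219 - O(-8 - 1*(-10)) = -219 - (-7/4 + (-8 - 1*(-10))²/2) = -219 - (-7/4 + (-8 + 10)²/2) = -219 - (-7/4 + (½)*2²) = -219 - (-7/4 + (½)*4) = -219 - (-7/4 + 2) = -219 - 1*¼ = -219 - ¼ = -877/4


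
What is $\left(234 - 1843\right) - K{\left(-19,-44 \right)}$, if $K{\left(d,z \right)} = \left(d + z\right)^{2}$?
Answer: $-5578$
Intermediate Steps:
$\left(234 - 1843\right) - K{\left(-19,-44 \right)} = \left(234 - 1843\right) - \left(-19 - 44\right)^{2} = \left(234 - 1843\right) - \left(-63\right)^{2} = -1609 - 3969 = -5578$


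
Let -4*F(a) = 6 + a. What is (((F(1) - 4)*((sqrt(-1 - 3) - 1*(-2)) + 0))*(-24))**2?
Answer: 152352*I ≈ 1.5235e+5*I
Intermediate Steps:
F(a) = -3/2 - a/4 (F(a) = -(6 + a)/4 = -3/2 - a/4)
(((F(1) - 4)*((sqrt(-1 - 3) - 1*(-2)) + 0))*(-24))**2 = ((((-3/2 - 1/4*1) - 4)*((sqrt(-1 - 3) - 1*(-2)) + 0))*(-24))**2 = ((((-3/2 - 1/4) - 4)*((sqrt(-4) + 2) + 0))*(-24))**2 = (((-7/4 - 4)*((2*I + 2) + 0))*(-24))**2 = (-23*((2 + 2*I) + 0)/4*(-24))**2 = (-23*(2 + 2*I)/4*(-24))**2 = ((-23/2 - 23*I/2)*(-24))**2 = (276 + 276*I)**2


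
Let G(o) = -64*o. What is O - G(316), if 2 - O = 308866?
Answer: -288640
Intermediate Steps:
O = -308864 (O = 2 - 1*308866 = 2 - 308866 = -308864)
O - G(316) = -308864 - (-64)*316 = -308864 - 1*(-20224) = -308864 + 20224 = -288640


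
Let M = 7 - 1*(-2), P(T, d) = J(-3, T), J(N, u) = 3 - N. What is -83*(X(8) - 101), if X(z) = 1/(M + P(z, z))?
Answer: 125662/15 ≈ 8377.5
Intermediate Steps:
P(T, d) = 6 (P(T, d) = 3 - 1*(-3) = 3 + 3 = 6)
M = 9 (M = 7 + 2 = 9)
X(z) = 1/15 (X(z) = 1/(9 + 6) = 1/15)
-83*(X(8) - 101) = -83*(1/15 - 101) = -83*(-1514/15) = 125662/15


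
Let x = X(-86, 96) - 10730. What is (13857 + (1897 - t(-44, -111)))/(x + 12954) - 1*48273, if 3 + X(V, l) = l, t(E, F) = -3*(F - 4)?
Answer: -111833132/2317 ≈ -48266.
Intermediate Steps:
t(E, F) = 12 - 3*F (t(E, F) = -3*(-4 + F) = 12 - 3*F)
X(V, l) = -3 + l
x = -10637 (x = (-3 + 96) - 10730 = 93 - 10730 = -10637)
(13857 + (1897 - t(-44, -111)))/(x + 12954) - 1*48273 = (13857 + (1897 - (12 - 3*(-111))))/(-10637 + 12954) - 1*48273 = (13857 + (1897 - (12 + 333)))/2317 - 48273 = (13857 + (1897 - 1*345))*(1/2317) - 48273 = (13857 + (1897 - 345))*(1/2317) - 48273 = (13857 + 1552)*(1/2317) - 48273 = 15409*(1/2317) - 48273 = 15409/2317 - 48273 = -111833132/2317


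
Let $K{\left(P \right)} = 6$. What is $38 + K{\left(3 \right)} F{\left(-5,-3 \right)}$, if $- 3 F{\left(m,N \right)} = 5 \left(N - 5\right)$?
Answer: $118$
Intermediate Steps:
$F{\left(m,N \right)} = \frac{25}{3} - \frac{5 N}{3}$ ($F{\left(m,N \right)} = - \frac{5 \left(N - 5\right)}{3} = - \frac{5 \left(-5 + N\right)}{3} = - \frac{-25 + 5 N}{3} = \frac{25}{3} - \frac{5 N}{3}$)
$38 + K{\left(3 \right)} F{\left(-5,-3 \right)} = 38 + 6 \left(\frac{25}{3} - -5\right) = 38 + 6 \left(\frac{25}{3} + 5\right) = 38 + 6 \cdot \frac{40}{3} = 38 + 80 = 118$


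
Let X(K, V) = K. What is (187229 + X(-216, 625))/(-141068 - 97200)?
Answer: -187013/238268 ≈ -0.78489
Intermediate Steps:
(187229 + X(-216, 625))/(-141068 - 97200) = (187229 - 216)/(-141068 - 97200) = 187013/(-238268) = 187013*(-1/238268) = -187013/238268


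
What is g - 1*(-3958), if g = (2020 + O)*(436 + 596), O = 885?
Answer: 3001918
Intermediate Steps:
g = 2997960 (g = (2020 + 885)*(436 + 596) = 2905*1032 = 2997960)
g - 1*(-3958) = 2997960 - 1*(-3958) = 2997960 + 3958 = 3001918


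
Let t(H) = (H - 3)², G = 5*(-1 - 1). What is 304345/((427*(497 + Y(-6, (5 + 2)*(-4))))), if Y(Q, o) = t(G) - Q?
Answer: 304345/286944 ≈ 1.0606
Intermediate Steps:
G = -10 (G = 5*(-2) = -10)
t(H) = (-3 + H)²
Y(Q, o) = 169 - Q (Y(Q, o) = (-3 - 10)² - Q = (-13)² - Q = 169 - Q)
304345/((427*(497 + Y(-6, (5 + 2)*(-4))))) = 304345/((427*(497 + (169 - 1*(-6))))) = 304345/((427*(497 + (169 + 6)))) = 304345/((427*(497 + 175))) = 304345/((427*672)) = 304345/286944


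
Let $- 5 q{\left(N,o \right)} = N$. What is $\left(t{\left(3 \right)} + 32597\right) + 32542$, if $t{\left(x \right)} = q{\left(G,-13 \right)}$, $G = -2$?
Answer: $\frac{325697}{5} \approx 65139.0$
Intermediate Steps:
$q{\left(N,o \right)} = - \frac{N}{5}$
$t{\left(x \right)} = \frac{2}{5}$ ($t{\left(x \right)} = \left(- \frac{1}{5}\right) \left(-2\right) = \frac{2}{5}$)
$\left(t{\left(3 \right)} + 32597\right) + 32542 = \left(\frac{2}{5} + 32597\right) + 32542 = \frac{162987}{5} + 32542 = \frac{325697}{5}$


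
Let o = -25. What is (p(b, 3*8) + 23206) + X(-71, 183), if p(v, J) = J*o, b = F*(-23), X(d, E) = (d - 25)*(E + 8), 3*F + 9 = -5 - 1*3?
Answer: 4270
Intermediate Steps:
F = -17/3 (F = -3 + (-5 - 1*3)/3 = -3 + (-5 - 3)/3 = -3 + (1/3)*(-8) = -3 - 8/3 = -17/3 ≈ -5.6667)
X(d, E) = (-25 + d)*(8 + E)
b = 391/3 (b = -17/3*(-23) = 391/3 ≈ 130.33)
p(v, J) = -25*J (p(v, J) = J*(-25) = -25*J)
(p(b, 3*8) + 23206) + X(-71, 183) = (-75*8 + 23206) + (-200 - 25*183 + 8*(-71) + 183*(-71)) = (-25*24 + 23206) + (-200 - 4575 - 568 - 12993) = (-600 + 23206) - 18336 = 22606 - 18336 = 4270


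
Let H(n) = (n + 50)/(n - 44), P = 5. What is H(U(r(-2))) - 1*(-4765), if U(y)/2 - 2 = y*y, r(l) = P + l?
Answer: 52379/11 ≈ 4761.7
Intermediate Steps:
r(l) = 5 + l
U(y) = 4 + 2*y² (U(y) = 4 + 2*(y*y) = 4 + 2*y²)
H(n) = (50 + n)/(-44 + n)
H(U(r(-2))) - 1*(-4765) = (50 + (4 + 2*(5 - 2)²))/(-44 + (4 + 2*(5 - 2)²)) - 1*(-4765) = (50 + (4 + 2*3²))/(-44 + (4 + 2*3²)) + 4765 = (50 + (4 + 2*9))/(-44 + (4 + 2*9)) + 4765 = (50 + (4 + 18))/(-44 + (4 + 18)) + 4765 = (50 + 22)/(-44 + 22) + 4765 = 72/(-22) + 4765 = -1/22*72 + 4765 = -36/11 + 4765 = 52379/11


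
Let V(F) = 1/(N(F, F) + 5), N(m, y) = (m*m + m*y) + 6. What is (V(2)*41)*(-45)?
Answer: -1845/19 ≈ -97.105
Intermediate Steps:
N(m, y) = 6 + m² + m*y (N(m, y) = (m² + m*y) + 6 = 6 + m² + m*y)
V(F) = 1/(11 + 2*F²) (V(F) = 1/((6 + F² + F*F) + 5) = 1/((6 + F² + F²) + 5) = 1/((6 + 2*F²) + 5) = 1/(11 + 2*F²))
(V(2)*41)*(-45) = (41/(11 + 2*2²))*(-45) = (41/(11 + 2*4))*(-45) = (41/(11 + 8))*(-45) = (41/19)*(-45) = -1845/19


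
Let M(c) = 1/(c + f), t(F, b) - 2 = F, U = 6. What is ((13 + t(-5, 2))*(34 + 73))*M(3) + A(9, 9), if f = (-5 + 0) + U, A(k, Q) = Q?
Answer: 553/2 ≈ 276.50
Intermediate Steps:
t(F, b) = 2 + F
f = 1 (f = (-5 + 0) + 6 = -5 + 6 = 1)
M(c) = 1/(1 + c) (M(c) = 1/(c + 1) = 1/(1 + c))
((13 + t(-5, 2))*(34 + 73))*M(3) + A(9, 9) = ((13 + (2 - 5))*(34 + 73))/(1 + 3) + 9 = ((13 - 3)*107)/4 + 9 = (10*107)*(¼) + 9 = 1070*(¼) + 9 = 535/2 + 9 = 553/2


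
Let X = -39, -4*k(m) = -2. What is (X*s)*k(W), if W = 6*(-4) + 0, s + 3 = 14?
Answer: -429/2 ≈ -214.50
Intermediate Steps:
s = 11 (s = -3 + 14 = 11)
W = -24 (W = -24 + 0 = -24)
k(m) = ½ (k(m) = -¼*(-2) = ½)
(X*s)*k(W) = -39*11*(½) = -429*½ = -429/2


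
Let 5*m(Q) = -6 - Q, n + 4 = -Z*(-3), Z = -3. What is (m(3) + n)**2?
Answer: 5476/25 ≈ 219.04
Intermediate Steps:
n = -13 (n = -4 - 1*(-3)*(-3) = -4 + 3*(-3) = -4 - 9 = -13)
m(Q) = -6/5 - Q/5 (m(Q) = (-6 - Q)/5 = -6/5 - Q/5)
(m(3) + n)**2 = ((-6/5 - 1/5*3) - 13)**2 = ((-6/5 - 3/5) - 13)**2 = (-9/5 - 13)**2 = (-74/5)**2 = 5476/25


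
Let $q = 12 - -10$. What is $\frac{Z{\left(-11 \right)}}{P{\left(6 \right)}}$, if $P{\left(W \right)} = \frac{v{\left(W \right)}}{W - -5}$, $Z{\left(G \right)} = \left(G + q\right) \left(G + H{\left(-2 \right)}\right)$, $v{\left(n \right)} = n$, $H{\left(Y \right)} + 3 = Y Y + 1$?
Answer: $- \frac{363}{2} \approx -181.5$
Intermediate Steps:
$q = 22$ ($q = 12 + 10 = 22$)
$H{\left(Y \right)} = -2 + Y^{2}$ ($H{\left(Y \right)} = -3 + \left(Y Y + 1\right) = -3 + \left(Y^{2} + 1\right) = -3 + \left(1 + Y^{2}\right) = -2 + Y^{2}$)
$Z{\left(G \right)} = \left(2 + G\right) \left(22 + G\right)$ ($Z{\left(G \right)} = \left(G + 22\right) \left(G - \left(2 - \left(-2\right)^{2}\right)\right) = \left(22 + G\right) \left(G + \left(-2 + 4\right)\right) = \left(22 + G\right) \left(G + 2\right) = \left(22 + G\right) \left(2 + G\right) = \left(2 + G\right) \left(22 + G\right)$)
$P{\left(W \right)} = \frac{W}{5 + W}$ ($P{\left(W \right)} = \frac{W}{W - -5} = \frac{W}{W + 5} = \frac{W}{5 + W}$)
$\frac{Z{\left(-11 \right)}}{P{\left(6 \right)}} = \frac{44 + \left(-11\right)^{2} + 24 \left(-11\right)}{6 \frac{1}{5 + 6}} = \frac{44 + 121 - 264}{6 \cdot \frac{1}{11}} = - \frac{99}{6 \cdot \frac{1}{11}} = - \frac{99}{\frac{6}{11}} = \left(-99\right) \frac{11}{6} = - \frac{363}{2}$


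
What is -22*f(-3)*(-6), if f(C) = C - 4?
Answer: -924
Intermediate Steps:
f(C) = -4 + C
-22*f(-3)*(-6) = -22*(-4 - 3)*(-6) = -22*(-7)*(-6) = 154*(-6) = -924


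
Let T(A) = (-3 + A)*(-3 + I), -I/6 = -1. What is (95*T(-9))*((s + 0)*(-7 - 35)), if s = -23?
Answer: -3303720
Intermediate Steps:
I = 6 (I = -6*(-1) = 6)
T(A) = -9 + 3*A (T(A) = (-3 + A)*(-3 + 6) = (-3 + A)*3 = -9 + 3*A)
(95*T(-9))*((s + 0)*(-7 - 35)) = (95*(-9 + 3*(-9)))*((-23 + 0)*(-7 - 35)) = (95*(-9 - 27))*(-23*(-42)) = (95*(-36))*966 = -3420*966 = -3303720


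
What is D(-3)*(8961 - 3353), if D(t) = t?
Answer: -16824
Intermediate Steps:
D(-3)*(8961 - 3353) = -3*(8961 - 3353) = -3*5608 = -16824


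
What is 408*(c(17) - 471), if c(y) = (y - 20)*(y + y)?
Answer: -233784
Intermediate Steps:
c(y) = 2*y*(-20 + y) (c(y) = (-20 + y)*(2*y) = 2*y*(-20 + y))
408*(c(17) - 471) = 408*(2*17*(-20 + 17) - 471) = 408*(2*17*(-3) - 471) = 408*(-102 - 471) = 408*(-573) = -233784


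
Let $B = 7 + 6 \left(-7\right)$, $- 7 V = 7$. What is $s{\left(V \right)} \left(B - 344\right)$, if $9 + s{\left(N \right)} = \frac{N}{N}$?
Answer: $3032$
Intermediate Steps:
$V = -1$ ($V = \left(- \frac{1}{7}\right) 7 = -1$)
$s{\left(N \right)} = -8$ ($s{\left(N \right)} = -9 + \frac{N}{N} = -9 + 1 = -8$)
$B = -35$ ($B = 7 - 42 = -35$)
$s{\left(V \right)} \left(B - 344\right) = - 8 \left(-35 - 344\right) = \left(-8\right) \left(-379\right) = 3032$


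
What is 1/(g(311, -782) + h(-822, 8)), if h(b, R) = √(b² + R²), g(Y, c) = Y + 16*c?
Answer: -12201/148188653 - 2*√168937/148188653 ≈ -8.7881e-5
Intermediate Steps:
h(b, R) = √(R² + b²)
1/(g(311, -782) + h(-822, 8)) = 1/((311 + 16*(-782)) + √(8² + (-822)²)) = 1/((311 - 12512) + √(64 + 675684)) = 1/(-12201 + √675748) = 1/(-12201 + 2*√168937)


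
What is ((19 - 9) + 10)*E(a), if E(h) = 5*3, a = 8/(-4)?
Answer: 300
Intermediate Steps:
a = -2 (a = 8*(-¼) = -2)
E(h) = 15
((19 - 9) + 10)*E(a) = ((19 - 9) + 10)*15 = (10 + 10)*15 = 20*15 = 300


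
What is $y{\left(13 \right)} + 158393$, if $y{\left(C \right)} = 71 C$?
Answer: $159316$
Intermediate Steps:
$y{\left(13 \right)} + 158393 = 71 \cdot 13 + 158393 = 923 + 158393 = 159316$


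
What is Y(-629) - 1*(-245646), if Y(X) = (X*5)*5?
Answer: 229921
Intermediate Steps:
Y(X) = 25*X (Y(X) = (5*X)*5 = 25*X)
Y(-629) - 1*(-245646) = 25*(-629) - 1*(-245646) = -15725 + 245646 = 229921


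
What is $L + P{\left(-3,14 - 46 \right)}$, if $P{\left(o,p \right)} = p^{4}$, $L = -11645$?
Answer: $1036931$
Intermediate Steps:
$L + P{\left(-3,14 - 46 \right)} = -11645 + \left(14 - 46\right)^{4} = -11645 + \left(-32\right)^{4} = -11645 + 1048576 = 1036931$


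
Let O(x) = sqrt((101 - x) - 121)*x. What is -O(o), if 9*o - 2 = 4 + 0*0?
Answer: -2*I*sqrt(186)/9 ≈ -3.0307*I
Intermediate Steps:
o = 2/3 (o = 2/9 + (4 + 0*0)/9 = 2/9 + (4 + 0)/9 = 2/9 + (1/9)*4 = 2/9 + 4/9 = 2/3 ≈ 0.66667)
O(x) = x*sqrt(-20 - x) (O(x) = sqrt(-20 - x)*x = x*sqrt(-20 - x))
-O(o) = -2*sqrt(-20 - 1*2/3)/3 = -2*sqrt(-20 - 2/3)/3 = -2*sqrt(-62/3)/3 = -2*I*sqrt(186)/3/3 = -2*I*sqrt(186)/9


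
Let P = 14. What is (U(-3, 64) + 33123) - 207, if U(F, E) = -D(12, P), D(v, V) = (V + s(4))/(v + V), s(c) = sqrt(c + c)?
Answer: 427901/13 - sqrt(2)/13 ≈ 32915.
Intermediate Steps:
s(c) = sqrt(2)*sqrt(c) (s(c) = sqrt(2*c) = sqrt(2)*sqrt(c))
D(v, V) = (V + 2*sqrt(2))/(V + v) (D(v, V) = (V + sqrt(2)*sqrt(4))/(v + V) = (V + sqrt(2)*2)/(V + v) = (V + 2*sqrt(2))/(V + v))
U(F, E) = -7/13 - sqrt(2)/13 (U(F, E) = -(14 + 2*sqrt(2))/(14 + 12) = -(14 + 2*sqrt(2))/26 = -(7/13 + sqrt(2)/13) = -7/13 - sqrt(2)/13)
(U(-3, 64) + 33123) - 207 = ((-7/13 - sqrt(2)/13) + 33123) - 207 = (430592/13 - sqrt(2)/13) - 207 = 427901/13 - sqrt(2)/13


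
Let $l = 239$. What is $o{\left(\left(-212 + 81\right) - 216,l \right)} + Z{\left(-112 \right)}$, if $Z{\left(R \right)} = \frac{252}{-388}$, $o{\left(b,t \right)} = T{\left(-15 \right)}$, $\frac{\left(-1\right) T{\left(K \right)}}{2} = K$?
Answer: $\frac{2847}{97} \approx 29.351$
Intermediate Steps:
$T{\left(K \right)} = - 2 K$
$o{\left(b,t \right)} = 30$ ($o{\left(b,t \right)} = \left(-2\right) \left(-15\right) = 30$)
$Z{\left(R \right)} = - \frac{63}{97}$ ($Z{\left(R \right)} = 252 \left(- \frac{1}{388}\right) = - \frac{63}{97}$)
$o{\left(\left(-212 + 81\right) - 216,l \right)} + Z{\left(-112 \right)} = 30 - \frac{63}{97} = \frac{2847}{97}$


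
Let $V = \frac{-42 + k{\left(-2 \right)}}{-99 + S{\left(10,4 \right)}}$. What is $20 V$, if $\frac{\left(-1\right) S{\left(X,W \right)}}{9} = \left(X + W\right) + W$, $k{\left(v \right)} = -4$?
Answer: $\frac{920}{261} \approx 3.5249$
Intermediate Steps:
$S{\left(X,W \right)} = - 18 W - 9 X$ ($S{\left(X,W \right)} = - 9 \left(\left(X + W\right) + W\right) = - 9 \left(\left(W + X\right) + W\right) = - 9 \left(X + 2 W\right) = - 18 W - 9 X$)
$V = \frac{46}{261}$ ($V = \frac{-42 - 4}{-99 - 162} = - \frac{46}{-99 - 162} = - \frac{46}{-261} = \left(-46\right) \left(- \frac{1}{261}\right) = \frac{46}{261} \approx 0.17625$)
$20 V = 20 \cdot \frac{46}{261} = \frac{920}{261}$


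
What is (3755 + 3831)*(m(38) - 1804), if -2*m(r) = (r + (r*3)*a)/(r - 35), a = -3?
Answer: -39902360/3 ≈ -1.3301e+7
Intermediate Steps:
m(r) = 4*r/(-35 + r) (m(r) = -(r + (r*3)*(-3))/(2*(r - 35)) = -(r + (3*r)*(-3))/(2*(-35 + r)) = -(r - 9*r)/(2*(-35 + r)) = -(-8*r)/(2*(-35 + r)) = -(-4)*r/(-35 + r) = 4*r/(-35 + r))
(3755 + 3831)*(m(38) - 1804) = (3755 + 3831)*(4*38/(-35 + 38) - 1804) = 7586*(4*38/3 - 1804) = 7586*(4*38*(⅓) - 1804) = 7586*(152/3 - 1804) = 7586*(-5260/3) = -39902360/3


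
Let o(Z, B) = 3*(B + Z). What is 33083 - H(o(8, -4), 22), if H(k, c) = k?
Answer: 33071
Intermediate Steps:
o(Z, B) = 3*B + 3*Z
33083 - H(o(8, -4), 22) = 33083 - (3*(-4) + 3*8) = 33083 - (-12 + 24) = 33083 - 1*12 = 33083 - 12 = 33071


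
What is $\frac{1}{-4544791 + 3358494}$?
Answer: $- \frac{1}{1186297} \approx -8.4296 \cdot 10^{-7}$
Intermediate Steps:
$\frac{1}{-4544791 + 3358494} = \frac{1}{-1186297} = - \frac{1}{1186297}$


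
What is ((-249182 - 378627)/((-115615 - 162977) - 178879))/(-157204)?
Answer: -89687/10273753012 ≈ -8.7297e-6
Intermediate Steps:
((-249182 - 378627)/((-115615 - 162977) - 178879))/(-157204) = -627809/(-278592 - 178879)*(-1/157204) = -627809/(-457471)*(-1/157204) = -627809*(-1/457471)*(-1/157204) = (89687/65353)*(-1/157204) = -89687/10273753012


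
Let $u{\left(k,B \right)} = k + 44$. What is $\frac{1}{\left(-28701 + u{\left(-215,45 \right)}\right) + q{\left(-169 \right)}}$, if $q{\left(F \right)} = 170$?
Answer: $- \frac{1}{28702} \approx -3.4841 \cdot 10^{-5}$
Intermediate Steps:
$u{\left(k,B \right)} = 44 + k$
$\frac{1}{\left(-28701 + u{\left(-215,45 \right)}\right) + q{\left(-169 \right)}} = \frac{1}{\left(-28701 + \left(44 - 215\right)\right) + 170} = \frac{1}{\left(-28701 - 171\right) + 170} = \frac{1}{-28872 + 170} = \frac{1}{-28702} = - \frac{1}{28702}$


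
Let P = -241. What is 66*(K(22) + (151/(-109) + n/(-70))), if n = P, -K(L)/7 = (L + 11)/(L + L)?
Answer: -1607661/7630 ≈ -210.70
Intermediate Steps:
K(L) = -7*(11 + L)/(2*L) (K(L) = -7*(L + 11)/(L + L) = -7*(11 + L)/(2*L))
n = -241
66*(K(22) + (151/(-109) + n/(-70))) = 66*((7/2)*(-11 - 1*22)/22 + (151/(-109) - 241/(-70))) = 66*((7/2)*(1/22)*(-11 - 22) + (151*(-1/109) - 241*(-1/70))) = 66*((7/2)*(1/22)*(-33) + (-151/109 + 241/70)) = 66*(-21/4 + 15699/7630) = 66*(-48717/15260) = -1607661/7630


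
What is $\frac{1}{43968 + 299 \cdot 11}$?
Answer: $\frac{1}{47257} \approx 2.1161 \cdot 10^{-5}$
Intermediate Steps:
$\frac{1}{43968 + 299 \cdot 11} = \frac{1}{43968 + 3289} = \frac{1}{47257}$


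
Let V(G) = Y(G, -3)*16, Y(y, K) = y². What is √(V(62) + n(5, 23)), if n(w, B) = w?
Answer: √61509 ≈ 248.01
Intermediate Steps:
V(G) = 16*G² (V(G) = G²*16 = 16*G²)
√(V(62) + n(5, 23)) = √(16*62² + 5) = √(16*3844 + 5) = √(61504 + 5) = √61509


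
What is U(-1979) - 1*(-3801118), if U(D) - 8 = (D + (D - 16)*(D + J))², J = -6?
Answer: 15666527746342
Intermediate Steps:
U(D) = 8 + (D + (-16 + D)*(-6 + D))² (U(D) = 8 + (D + (D - 16)*(D - 6))² = 8 + (D + (-16 + D)*(-6 + D))²)
U(-1979) - 1*(-3801118) = (8 + (96 + (-1979)² - 21*(-1979))²) - 1*(-3801118) = (8 + (96 + 3916441 + 41559)²) + 3801118 = (8 + 3958096²) + 3801118 = (8 + 15666523945216) + 3801118 = 15666523945224 + 3801118 = 15666527746342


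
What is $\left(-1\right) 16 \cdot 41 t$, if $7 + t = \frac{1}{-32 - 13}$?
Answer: $\frac{207296}{45} \approx 4606.6$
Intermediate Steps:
$t = - \frac{316}{45}$ ($t = -7 + \frac{1}{-32 - 13} = -7 + \frac{1}{-45} = -7 - \frac{1}{45} = - \frac{316}{45} \approx -7.0222$)
$\left(-1\right) 16 \cdot 41 t = \left(-1\right) 16 \cdot 41 \left(- \frac{316}{45}\right) = \left(-16\right) 41 \left(- \frac{316}{45}\right) = \left(-656\right) \left(- \frac{316}{45}\right) = \frac{207296}{45}$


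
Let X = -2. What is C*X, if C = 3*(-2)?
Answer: 12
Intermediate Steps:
C = -6
C*X = -6*(-2) = 12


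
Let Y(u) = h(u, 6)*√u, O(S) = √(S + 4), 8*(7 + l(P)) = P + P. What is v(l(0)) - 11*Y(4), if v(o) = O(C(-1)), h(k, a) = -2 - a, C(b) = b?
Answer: 176 + √3 ≈ 177.73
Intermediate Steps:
l(P) = -7 + P/4 (l(P) = -7 + (P + P)/8 = -7 + (2*P)/8 = -7 + P/4)
O(S) = √(4 + S)
v(o) = √3 (v(o) = √(4 - 1) = √3)
Y(u) = -8*√u (Y(u) = (-2 - 1*6)*√u = (-2 - 6)*√u = -8*√u)
v(l(0)) - 11*Y(4) = √3 - (-88)*√4 = √3 - (-88)*2 = √3 - 11*(-16) = √3 + 176 = 176 + √3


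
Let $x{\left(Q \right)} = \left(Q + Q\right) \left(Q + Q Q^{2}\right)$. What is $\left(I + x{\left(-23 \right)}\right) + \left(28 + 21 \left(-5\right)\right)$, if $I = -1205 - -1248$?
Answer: $560706$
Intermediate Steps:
$I = 43$ ($I = -1205 + 1248 = 43$)
$x{\left(Q \right)} = 2 Q \left(Q + Q^{3}\right)$
$\left(I + x{\left(-23 \right)}\right) + \left(28 + 21 \left(-5\right)\right) = \left(43 + 2 \left(-23\right)^{2} \left(1 + \left(-23\right)^{2}\right)\right) + \left(28 + 21 \left(-5\right)\right) = \left(43 + 2 \cdot 529 \left(1 + 529\right)\right) + \left(28 - 105\right) = \left(43 + 2 \cdot 529 \cdot 530\right) - 77 = \left(43 + 560740\right) - 77 = 560783 - 77 = 560706$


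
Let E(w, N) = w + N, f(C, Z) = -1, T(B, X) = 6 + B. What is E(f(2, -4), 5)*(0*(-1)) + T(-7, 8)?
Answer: -1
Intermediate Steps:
E(w, N) = N + w
E(f(2, -4), 5)*(0*(-1)) + T(-7, 8) = (5 - 1)*(0*(-1)) + (6 - 7) = 4*0 - 1 = 0 - 1 = -1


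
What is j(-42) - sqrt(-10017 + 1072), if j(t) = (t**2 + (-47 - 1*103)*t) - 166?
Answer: 7898 - I*sqrt(8945) ≈ 7898.0 - 94.578*I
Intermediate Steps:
j(t) = -166 + t**2 - 150*t (j(t) = (t**2 + (-47 - 103)*t) - 166 = (t**2 - 150*t) - 166 = -166 + t**2 - 150*t)
j(-42) - sqrt(-10017 + 1072) = (-166 + (-42)**2 - 150*(-42)) - sqrt(-10017 + 1072) = (-166 + 1764 + 6300) - sqrt(-8945) = 7898 - I*sqrt(8945)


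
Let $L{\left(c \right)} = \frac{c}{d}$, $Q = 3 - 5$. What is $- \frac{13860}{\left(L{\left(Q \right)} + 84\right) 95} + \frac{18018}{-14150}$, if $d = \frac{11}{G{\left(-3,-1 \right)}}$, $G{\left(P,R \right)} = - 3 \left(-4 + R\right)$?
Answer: $- \frac{61459629}{20029325} \approx -3.0685$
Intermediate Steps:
$Q = -2$
$G{\left(P,R \right)} = 12 - 3 R$
$d = \frac{11}{15}$ ($d = \frac{11}{12 - -3} = \frac{11}{12 + 3} = \frac{11}{15} \approx 0.73333$)
$L{\left(c \right)} = \frac{15 c}{11}$ ($L{\left(c \right)} = \frac{c}{\frac{11}{15}} = c \frac{15}{11} = \frac{15 c}{11}$)
$- \frac{13860}{\left(L{\left(Q \right)} + 84\right) 95} + \frac{18018}{-14150} = - \frac{13860}{\left(\frac{15}{11} \left(-2\right) + 84\right) 95} + \frac{18018}{-14150} = - \frac{13860}{\left(- \frac{30}{11} + 84\right) 95} + 18018 \left(- \frac{1}{14150}\right) = - \frac{13860}{\frac{894}{11} \cdot 95} - \frac{9009}{7075} = - \frac{13860}{\frac{84930}{11}} - \frac{9009}{7075} = \left(-13860\right) \frac{11}{84930} - \frac{9009}{7075} = - \frac{5082}{2831} - \frac{9009}{7075} = - \frac{61459629}{20029325}$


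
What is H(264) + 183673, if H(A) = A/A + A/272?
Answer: 6244949/34 ≈ 1.8368e+5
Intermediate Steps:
H(A) = 1 + A/272 (H(A) = 1 + A*(1/272) = 1 + A/272)
H(264) + 183673 = (1 + (1/272)*264) + 183673 = (1 + 33/34) + 183673 = 67/34 + 183673 = 6244949/34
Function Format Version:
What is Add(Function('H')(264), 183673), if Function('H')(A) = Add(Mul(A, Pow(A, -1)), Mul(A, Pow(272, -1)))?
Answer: Rational(6244949, 34) ≈ 1.8368e+5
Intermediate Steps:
Function('H')(A) = Add(1, Mul(Rational(1, 272), A)) (Function('H')(A) = Add(1, Mul(A, Rational(1, 272))) = Add(1, Mul(Rational(1, 272), A)))
Add(Function('H')(264), 183673) = Add(Add(1, Mul(Rational(1, 272), 264)), 183673) = Add(Add(1, Rational(33, 34)), 183673) = Add(Rational(67, 34), 183673) = Rational(6244949, 34)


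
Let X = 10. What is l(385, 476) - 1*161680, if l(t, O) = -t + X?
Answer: -162055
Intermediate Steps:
l(t, O) = 10 - t (l(t, O) = -t + 10 = 10 - t)
l(385, 476) - 1*161680 = (10 - 1*385) - 1*161680 = (10 - 385) - 161680 = -375 - 161680 = -162055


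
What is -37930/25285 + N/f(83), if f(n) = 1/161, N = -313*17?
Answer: -4332243403/5057 ≈ -8.5668e+5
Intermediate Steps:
N = -5321
f(n) = 1/161
-37930/25285 + N/f(83) = -37930/25285 - 5321/1/161 = -37930*1/25285 - 5321*161 = -7586/5057 - 856681 = -4332243403/5057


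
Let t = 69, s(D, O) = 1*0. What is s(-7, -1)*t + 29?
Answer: 29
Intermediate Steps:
s(D, O) = 0
s(-7, -1)*t + 29 = 0*69 + 29 = 0 + 29 = 29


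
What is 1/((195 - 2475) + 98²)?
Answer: 1/7324 ≈ 0.00013654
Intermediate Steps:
1/((195 - 2475) + 98²) = 1/(-2280 + 9604) = 1/7324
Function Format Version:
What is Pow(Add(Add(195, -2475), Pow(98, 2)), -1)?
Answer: Rational(1, 7324) ≈ 0.00013654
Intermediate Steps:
Pow(Add(Add(195, -2475), Pow(98, 2)), -1) = Pow(Add(-2280, 9604), -1) = Pow(7324, -1) = Rational(1, 7324)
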